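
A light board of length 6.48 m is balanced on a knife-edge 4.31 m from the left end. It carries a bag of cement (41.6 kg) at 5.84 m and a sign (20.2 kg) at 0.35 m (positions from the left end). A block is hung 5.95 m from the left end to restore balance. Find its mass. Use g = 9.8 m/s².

Sum moments about the knife-edge (at 4.31 m from the left end) (the support reaction has zero arm there).
Bag of cement: 41.6 × 9.8 = 407.7 N down at 5.84 m → arm 1.53 m, τ = 407.7 × 1.53 = 623.8 N·m clockwise.
Sign: 20.2 × 9.8 = 198 N down at 0.35 m → arm 3.96 m, τ = 198 × 3.96 = 784.1 N·m counterclockwise.
Net moment of known loads = 160.3 N·m counterclockwise.
An unknown mass m at 5.95 m has arm 1.64 m; its moment is m·g·1.64 clockwise.
For rotational equilibrium, m × 9.8 × 1.64 = 160.3, so m = 160.3 / (9.8 × 1.64) = 9.97 kg.

m ≈ 9.97 kg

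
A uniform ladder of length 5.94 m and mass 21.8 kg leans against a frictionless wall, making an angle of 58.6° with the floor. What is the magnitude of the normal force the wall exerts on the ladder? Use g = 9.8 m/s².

N_wall ≈ 65.2 N

Sum moments about the foot of the ladder (the floor normal and friction both act there and drop out).
Ladder weight 21.8×9.8 = 213.6 N acts at 2.97 m along the ladder; its horizontal arm is 2.97·cos58.6° = 1.547 m → τ = 330.4 N·m clockwise.
Wall normal N acts horizontally at the top; its moment arm is the height L sinθ = 5.94·sin58.6° = 5.07 m, counterclockwise.
Balancing moments: N × 5.07 = 330.4, giving N = 65.2 N.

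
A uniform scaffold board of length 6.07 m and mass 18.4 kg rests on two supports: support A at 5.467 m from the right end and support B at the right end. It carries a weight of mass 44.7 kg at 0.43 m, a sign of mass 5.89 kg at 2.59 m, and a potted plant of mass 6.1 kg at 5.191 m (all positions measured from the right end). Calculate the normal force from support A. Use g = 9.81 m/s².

R_A ≈ 219 N

Take moments about support B.
Beam weight: 18.4 × 9.81 = 180.5 N down at 3.035 m → arm 3.035 m, τ = 180.5 × 3.035 = 547.8 N·m counterclockwise.
Weight: 44.7 × 9.81 = 438.5 N down at 0.43 m → arm 0.43 m, τ = 438.5 × 0.43 = 188.6 N·m counterclockwise.
Sign: 5.89 × 9.81 = 57.78 N down at 2.59 m → arm 2.59 m, τ = 57.78 × 2.59 = 149.7 N·m counterclockwise.
Potted plant: 6.1 × 9.81 = 59.84 N down at 5.191 m → arm 5.191 m, τ = 59.84 × 5.191 = 310.6 N·m counterclockwise.
Net load moment about support B = 1197 N·m counterclockwise.
Reaction R at support A is upward at 5.467 m, arm 5.467 m → moment R × 5.467 clockwise.
Setting net torque to zero: R × 5.467 = 1197 → R = 219 N.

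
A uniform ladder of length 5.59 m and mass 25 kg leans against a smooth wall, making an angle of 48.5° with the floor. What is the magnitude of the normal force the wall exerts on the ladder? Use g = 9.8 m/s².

N_wall ≈ 108 N

Taking torques about the foot of the ladder:
Ladder weight 25×9.8 = 245 N acts at 2.795 m along the ladder; its horizontal arm is 2.795·cos48.5° = 1.852 m → τ = 453.7 N·m clockwise.
Wall normal N acts horizontally at the top; its moment arm is the height L sinθ = 5.59·sin48.5° = 4.187 m, counterclockwise.
Στ = 0 ⇒ N × 4.187 = 453.7 ⇒ N = 108 N.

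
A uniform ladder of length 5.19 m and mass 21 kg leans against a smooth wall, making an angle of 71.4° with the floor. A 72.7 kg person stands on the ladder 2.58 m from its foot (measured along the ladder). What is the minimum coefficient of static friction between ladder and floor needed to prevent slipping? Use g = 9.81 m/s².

μ_min ≈ 0.168

Taking torques about the foot of the ladder:
Ladder weight 21×9.81 = 206 N acts at 2.595 m along the ladder; its horizontal arm is 2.595·cos71.4° = 0.8277 m → τ = 170.5 N·m clockwise.
Person: 72.7×9.81 = 713.2 N at 2.58 m → arm 0.8229 m → τ = 586.9 N·m clockwise.
Wall normal N acts horizontally at the top; its moment arm is the height L sinθ = 5.19·sin71.4° = 4.919 m, counterclockwise.
Balancing moments: N × 4.919 = 757.4, giving N = 154 N.
ΣFx = 0 ⇒ f = N_wall = 154 N. ΣFy = 0 ⇒ N_floor = 919.2 N.
μ_min = f / N_floor = 154 / 919.2 = 0.168.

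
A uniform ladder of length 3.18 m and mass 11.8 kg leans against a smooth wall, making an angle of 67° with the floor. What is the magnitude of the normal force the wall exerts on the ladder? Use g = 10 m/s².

N_wall ≈ 25 N

Take moments about the foot of the ladder.
Ladder weight 11.8×10 = 118 N acts at 1.59 m along the ladder; its horizontal arm is 1.59·cos67° = 0.6213 m → τ = 73.31 N·m clockwise.
Wall normal N acts horizontally at the top; its moment arm is the height L sinθ = 3.18·sin67° = 2.927 m, counterclockwise.
Στ = 0 ⇒ N × 2.927 = 73.31 ⇒ N = 25 N.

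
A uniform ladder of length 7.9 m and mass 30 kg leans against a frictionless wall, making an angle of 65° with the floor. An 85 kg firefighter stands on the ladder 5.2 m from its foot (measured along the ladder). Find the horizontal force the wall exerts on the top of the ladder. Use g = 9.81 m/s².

N_wall ≈ 325 N

About the foot of the ladder:
Ladder weight 30×9.81 = 294.3 N acts at 3.95 m along the ladder; its horizontal arm is 3.95·cos65° = 1.669 m → τ = 491.2 N·m clockwise.
Firefighter: 85×9.81 = 833.9 N at 5.2 m → arm 2.198 m → τ = 1833 N·m clockwise.
Wall normal N acts horizontally at the top; its moment arm is the height L sinθ = 7.9·sin65° = 7.16 m, counterclockwise.
Balancing moments: N × 7.16 = 2324, giving N = 325 N.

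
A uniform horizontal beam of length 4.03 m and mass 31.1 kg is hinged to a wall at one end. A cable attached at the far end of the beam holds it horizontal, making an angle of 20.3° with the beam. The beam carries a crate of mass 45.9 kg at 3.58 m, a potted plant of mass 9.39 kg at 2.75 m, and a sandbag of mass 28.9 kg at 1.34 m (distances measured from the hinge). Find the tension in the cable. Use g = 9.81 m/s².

T ≈ 2050 N

Sum moments about the hinge (the unknown hinge reaction has zero arm there).
Beam weight: 31.1 × 9.81 = 305.1 N down at 2.015 m → arm 2.015 m, τ = 305.1 × 2.015 = 614.8 N·m clockwise.
Crate: 45.9 × 9.81 = 450.3 N down at 3.58 m → arm 3.58 m, τ = 450.3 × 3.58 = 1612 N·m clockwise.
Potted plant: 9.39 × 9.81 = 92.12 N down at 2.75 m → arm 2.75 m, τ = 92.12 × 2.75 = 253.3 N·m clockwise.
Sandbag: 28.9 × 9.81 = 283.5 N down at 1.34 m → arm 1.34 m, τ = 283.5 × 1.34 = 379.9 N·m clockwise.
Total clockwise load moment = 2860 N·m.
The cable tension T acts at 4.03 m; only its component perpendicular to the beam, T sinθ, produces torque. sin 20.3° = 0.3469.
Setting net torque to zero: T × 4.03 × 0.3469 = 2860 → T = 2860 / 1.398 = 2050 N.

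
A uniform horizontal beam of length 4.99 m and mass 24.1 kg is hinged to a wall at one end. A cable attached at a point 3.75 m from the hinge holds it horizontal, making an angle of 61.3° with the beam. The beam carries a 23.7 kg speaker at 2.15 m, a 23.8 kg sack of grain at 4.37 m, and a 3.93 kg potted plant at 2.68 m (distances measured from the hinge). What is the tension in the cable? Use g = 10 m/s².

Sum moments about the hinge (the unknown hinge reaction has zero arm there).
Beam weight: 24.1 × 10 = 241 N down at 2.495 m → arm 2.495 m, τ = 241 × 2.495 = 601.3 N·m clockwise.
Speaker: 23.7 × 10 = 237 N down at 2.15 m → arm 2.15 m, τ = 237 × 2.15 = 509.5 N·m clockwise.
Sack of grain: 23.8 × 10 = 238 N down at 4.37 m → arm 4.37 m, τ = 238 × 4.37 = 1040 N·m clockwise.
Potted plant: 3.93 × 10 = 39.3 N down at 2.68 m → arm 2.68 m, τ = 39.3 × 2.68 = 105.3 N·m clockwise.
Total clockwise load moment = 2256 N·m.
The cable tension T acts at 3.75 m; only its component perpendicular to the beam, T sinθ, produces torque. sin 61.3° = 0.8771.
Setting net torque to zero: T × 3.75 × 0.8771 = 2256 → T = 2256 / 3.289 = 686 N.

T ≈ 686 N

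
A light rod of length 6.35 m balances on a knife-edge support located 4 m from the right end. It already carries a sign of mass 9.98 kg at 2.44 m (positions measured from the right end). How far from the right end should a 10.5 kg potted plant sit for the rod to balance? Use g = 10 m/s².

x ≈ 5.48 m from the right end

About the knife-edge support (at 4 m from the right end):
Sign: 9.98 × 10 = 99.8 N down at 2.44 m → arm 1.56 m, τ = 99.8 × 1.56 = 155.7 N·m clockwise.
Net moment of existing loads = 155.7 N·m clockwise.
The potted plant weighs 10.5 × 10 = 105 N and must supply an equal counterclockwise moment, so its lever arm about the knife-edge support is 155.7 / 105 = 1.48 m.
That puts it at 4 + 1.48 = 5.48 m from the right end.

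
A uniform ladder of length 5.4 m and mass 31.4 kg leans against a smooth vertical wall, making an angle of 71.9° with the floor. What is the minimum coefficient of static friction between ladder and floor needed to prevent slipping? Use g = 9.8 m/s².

μ_min ≈ 0.163

Take moments about the foot of the ladder.
Ladder weight 31.4×9.8 = 307.7 N acts at 2.7 m along the ladder; its horizontal arm is 2.7·cos71.9° = 0.8388 m → τ = 258.1 N·m clockwise.
Wall normal N acts horizontally at the top; its moment arm is the height L sinθ = 5.4·sin71.9° = 5.133 m, counterclockwise.
Στ = 0 ⇒ N × 5.133 = 258.1 ⇒ N = 50.28 N.
ΣFx = 0 ⇒ f = N_wall = 50.28 N. ΣFy = 0 ⇒ N_floor = 307.7 N.
μ_min = f / N_floor = 50.28 / 307.7 = 0.163.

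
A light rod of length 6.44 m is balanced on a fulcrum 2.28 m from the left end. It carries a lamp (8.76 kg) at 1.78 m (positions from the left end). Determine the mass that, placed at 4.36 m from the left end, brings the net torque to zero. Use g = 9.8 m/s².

m ≈ 2.11 kg

Taking torques about the fulcrum (at 2.28 m from the left end):
Lamp: 8.76 × 9.8 = 85.85 N down at 1.78 m → arm 0.5 m, τ = 85.85 × 0.5 = 42.92 N·m counterclockwise.
Net moment of known loads = 42.92 N·m counterclockwise.
An unknown mass m at 4.36 m has arm 2.08 m; its moment is m·g·2.08 clockwise.
Στ = 0 ⇒ m × 9.8 × 2.08 = 42.92 ⇒ m = 42.92 / (9.8 × 2.08) = 2.11 kg.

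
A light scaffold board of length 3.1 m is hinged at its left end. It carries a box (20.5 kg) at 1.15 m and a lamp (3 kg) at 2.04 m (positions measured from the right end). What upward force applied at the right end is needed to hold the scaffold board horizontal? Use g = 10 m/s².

F ≈ 139 N

Sum moments about the left end (the unknown pivot reaction has zero arm there).
Box: 20.5 × 10 = 205 N down at 1.15 m → arm 1.95 m, τ = 205 × 1.95 = 399.8 N·m clockwise.
Lamp: 3 × 10 = 30 N down at 2.04 m → arm 1.06 m, τ = 30 × 1.06 = 31.8 N·m clockwise.
Net moment of the loads = 431.6 N·m clockwise.
The upward force F acts at the right end, arm 3.1 m, giving F × 3.1 counterclockwise.
Setting net torque to zero: F × 3.1 = 431.6 → F = 431.6 / 3.1 = 139 N.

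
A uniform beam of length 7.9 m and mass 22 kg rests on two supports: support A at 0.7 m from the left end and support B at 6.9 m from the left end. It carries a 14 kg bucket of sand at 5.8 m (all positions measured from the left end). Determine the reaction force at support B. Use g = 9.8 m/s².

Choose support A as the axis so its reaction then has zero moment arm.
Beam weight: 22 × 9.8 = 215.6 N down at 3.95 m → arm 3.25 m, τ = 215.6 × 3.25 = 700.7 N·m clockwise.
Bucket of sand: 14 × 9.8 = 137.2 N down at 5.8 m → arm 5.1 m, τ = 137.2 × 5.1 = 699.7 N·m clockwise.
Net load moment about support A = 1400 N·m clockwise.
Reaction R at support B is upward at 6.9 m, arm 6.2 m → moment R × 6.2 counterclockwise.
For rotational equilibrium, R × 6.2 = 1400, so R = 226 N.

R_B ≈ 226 N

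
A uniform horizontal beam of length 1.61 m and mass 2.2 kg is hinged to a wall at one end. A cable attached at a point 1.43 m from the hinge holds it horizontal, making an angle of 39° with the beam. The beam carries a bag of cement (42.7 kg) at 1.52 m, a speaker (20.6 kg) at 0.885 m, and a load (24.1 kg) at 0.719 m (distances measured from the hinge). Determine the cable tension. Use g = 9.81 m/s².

T ≈ 1110 N

Taking torques about the hinge:
Beam weight: 2.2 × 9.81 = 21.58 N down at 0.805 m → arm 0.805 m, τ = 21.58 × 0.805 = 17.37 N·m clockwise.
Bag of cement: 42.7 × 9.81 = 418.9 N down at 1.52 m → arm 1.52 m, τ = 418.9 × 1.52 = 636.7 N·m clockwise.
Speaker: 20.6 × 9.81 = 202.1 N down at 0.885 m → arm 0.885 m, τ = 202.1 × 0.885 = 178.9 N·m clockwise.
Load: 24.1 × 9.81 = 236.4 N down at 0.719 m → arm 0.719 m, τ = 236.4 × 0.719 = 170 N·m clockwise.
Total clockwise load moment = 1003 N·m.
The cable tension T acts at 1.43 m; only its component perpendicular to the beam, T sinθ, produces torque. sin 39° = 0.6293.
For rotational equilibrium, T × 1.43 × 0.6293 = 1003, so T = 1003 / 0.8999 = 1110 N.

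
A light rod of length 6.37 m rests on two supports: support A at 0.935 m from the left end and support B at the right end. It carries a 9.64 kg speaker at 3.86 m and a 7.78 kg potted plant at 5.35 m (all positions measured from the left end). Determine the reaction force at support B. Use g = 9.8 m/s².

R_B ≈ 113 N

Sum moments about support A (its reaction then has zero moment arm).
Speaker: 9.64 × 9.8 = 94.47 N down at 3.86 m → arm 2.925 m, τ = 94.47 × 2.925 = 276.3 N·m clockwise.
Potted plant: 7.78 × 9.8 = 76.24 N down at 5.35 m → arm 4.415 m, τ = 76.24 × 4.415 = 336.6 N·m clockwise.
Net load moment about support A = 612.9 N·m clockwise.
Reaction R at support B is upward at 6.37 m, arm 5.435 m → moment R × 5.435 counterclockwise.
Setting net torque to zero: R × 5.435 = 612.9 → R = 113 N.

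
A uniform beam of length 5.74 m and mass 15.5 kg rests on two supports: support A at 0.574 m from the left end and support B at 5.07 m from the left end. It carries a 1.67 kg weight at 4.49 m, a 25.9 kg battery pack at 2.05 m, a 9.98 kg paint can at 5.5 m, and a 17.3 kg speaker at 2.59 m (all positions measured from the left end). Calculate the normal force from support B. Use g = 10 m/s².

R_B ≈ 366 N

Choose support A as the axis so its reaction then has zero moment arm.
Beam weight: 15.5 × 10 = 155 N down at 2.87 m → arm 2.296 m, τ = 155 × 2.296 = 355.9 N·m clockwise.
Weight: 1.67 × 10 = 16.7 N down at 4.49 m → arm 3.916 m, τ = 16.7 × 3.916 = 65.4 N·m clockwise.
Battery pack: 25.9 × 10 = 259 N down at 2.05 m → arm 1.476 m, τ = 259 × 1.476 = 382.3 N·m clockwise.
Paint can: 9.98 × 10 = 99.8 N down at 5.5 m → arm 4.926 m, τ = 99.8 × 4.926 = 491.6 N·m clockwise.
Speaker: 17.3 × 10 = 173 N down at 2.59 m → arm 2.016 m, τ = 173 × 2.016 = 348.8 N·m clockwise.
Net load moment about support A = 1644 N·m clockwise.
Reaction R at support B is upward at 5.07 m, arm 4.496 m → moment R × 4.496 counterclockwise.
Balancing moments: R × 4.496 = 1644, giving R = 366 N.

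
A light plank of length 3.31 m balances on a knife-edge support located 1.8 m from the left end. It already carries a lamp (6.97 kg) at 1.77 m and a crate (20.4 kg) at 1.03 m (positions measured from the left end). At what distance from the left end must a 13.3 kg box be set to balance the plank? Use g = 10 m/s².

About the knife-edge support (at 1.8 m from the left end):
Lamp: 6.97 × 10 = 69.7 N down at 1.77 m → arm 0.03 m, τ = 69.7 × 0.03 = 2.091 N·m counterclockwise.
Crate: 20.4 × 10 = 204 N down at 1.03 m → arm 0.77 m, τ = 204 × 0.77 = 157.1 N·m counterclockwise.
Net moment of existing loads = 159.2 N·m counterclockwise.
The box weighs 13.3 × 10 = 133 N and must supply an equal clockwise moment, so its lever arm about the knife-edge support is 159.2 / 133 = 1.2 m.
That puts it at 1.8 + 1.2 = 3 m from the left end.

x ≈ 3 m from the left end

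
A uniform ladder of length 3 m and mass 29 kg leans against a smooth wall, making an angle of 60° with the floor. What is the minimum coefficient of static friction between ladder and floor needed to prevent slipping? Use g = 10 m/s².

μ_min ≈ 0.289

Take moments about the foot of the ladder.
Ladder weight 29×10 = 290 N acts at 1.5 m along the ladder; its horizontal arm is 1.5·cos60° = 0.75 m → τ = 217.5 N·m clockwise.
Wall normal N acts horizontally at the top; its moment arm is the height L sinθ = 3·sin60° = 2.598 m, counterclockwise.
Στ = 0 ⇒ N × 2.598 = 217.5 ⇒ N = 83.72 N.
ΣFx = 0 ⇒ f = N_wall = 83.72 N. ΣFy = 0 ⇒ N_floor = 290 N.
μ_min = f / N_floor = 83.72 / 290 = 0.289.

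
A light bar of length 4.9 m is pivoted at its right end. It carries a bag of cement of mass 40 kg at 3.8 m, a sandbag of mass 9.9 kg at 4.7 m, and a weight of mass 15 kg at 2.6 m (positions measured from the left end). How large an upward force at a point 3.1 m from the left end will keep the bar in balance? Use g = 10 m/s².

F ≈ 447 N

Taking torques about the right end:
Bag of cement: 40 × 10 = 400 N down at 3.8 m → arm 1.1 m, τ = 400 × 1.1 = 440 N·m counterclockwise.
Sandbag: 9.9 × 10 = 99 N down at 4.7 m → arm 0.2 m, τ = 99 × 0.2 = 19.8 N·m counterclockwise.
Weight: 15 × 10 = 150 N down at 2.6 m → arm 2.3 m, τ = 150 × 2.3 = 345 N·m counterclockwise.
Net moment of the loads = 804.8 N·m counterclockwise.
The upward force F acts at a point 3.1 m from the left end, arm 1.8 m, giving F × 1.8 clockwise.
Setting net torque to zero: F × 1.8 = 804.8 → F = 804.8 / 1.8 = 447 N.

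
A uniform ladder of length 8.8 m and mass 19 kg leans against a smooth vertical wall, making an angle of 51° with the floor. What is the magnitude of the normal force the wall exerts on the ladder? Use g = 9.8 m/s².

Choose the foot of the ladder as the axis so the floor normal and friction both act there and drop out.
Ladder weight 19×9.8 = 186.2 N acts at 4.4 m along the ladder; its horizontal arm is 4.4·cos51° = 2.769 m → τ = 515.6 N·m clockwise.
Wall normal N acts horizontally at the top; its moment arm is the height L sinθ = 8.8·sin51° = 6.839 m, counterclockwise.
Στ = 0 ⇒ N × 6.839 = 515.6 ⇒ N = 75.4 N.

N_wall ≈ 75.4 N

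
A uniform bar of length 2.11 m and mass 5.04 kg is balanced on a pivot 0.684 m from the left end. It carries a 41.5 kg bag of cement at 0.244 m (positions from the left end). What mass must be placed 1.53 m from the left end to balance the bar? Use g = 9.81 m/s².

m ≈ 19.4 kg

About the pivot (at 0.684 m from the left end):
Beam weight: 5.04 × 9.81 = 49.44 N down at 1.055 m → arm 0.371 m, τ = 49.44 × 0.371 = 18.34 N·m clockwise.
Bag of cement: 41.5 × 9.81 = 407.1 N down at 0.244 m → arm 0.44 m, τ = 407.1 × 0.44 = 179.1 N·m counterclockwise.
Net moment of known loads = 160.8 N·m counterclockwise.
An unknown mass m at 1.53 m has arm 0.846 m; its moment is m·g·0.846 clockwise.
Balancing moments: m × 9.81 × 0.846 = 160.8, giving m = 160.8 / (9.81 × 0.846) = 19.4 kg.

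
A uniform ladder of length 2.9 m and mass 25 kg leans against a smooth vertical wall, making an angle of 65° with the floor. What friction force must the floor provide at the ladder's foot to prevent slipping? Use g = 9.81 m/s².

f ≈ 57.2 N

Take moments about the foot of the ladder.
Ladder weight 25×9.81 = 245.2 N acts at 1.45 m along the ladder; its horizontal arm is 1.45·cos65° = 0.6128 m → τ = 150.3 N·m clockwise.
Wall normal N acts horizontally at the top; its moment arm is the height L sinθ = 2.9·sin65° = 2.628 m, counterclockwise.
Στ = 0 ⇒ N × 2.628 = 150.3 ⇒ N = 57.2 N.
ΣFx = 0: friction at the foot balances the wall's push, so f = N_wall = 57.2 N.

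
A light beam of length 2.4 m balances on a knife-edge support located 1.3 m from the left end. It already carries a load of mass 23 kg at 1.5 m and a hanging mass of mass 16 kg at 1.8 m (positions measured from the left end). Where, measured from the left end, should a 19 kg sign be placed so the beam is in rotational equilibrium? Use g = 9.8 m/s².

x ≈ 0.637 m from the left end

Taking torques about the knife-edge support (at 1.3 m from the left end):
Load: 23 × 9.8 = 225.4 N down at 1.5 m → arm 0.2 m, τ = 225.4 × 0.2 = 45.08 N·m clockwise.
Hanging mass: 16 × 9.8 = 156.8 N down at 1.8 m → arm 0.5 m, τ = 156.8 × 0.5 = 78.4 N·m clockwise.
Net moment of existing loads = 123.5 N·m clockwise.
The sign weighs 19 × 9.8 = 186.2 N and must supply an equal counterclockwise moment, so its lever arm about the knife-edge support is 123.5 / 186.2 = 0.663 m.
That puts it at 1.3 − 0.663 = 0.637 m from the left end.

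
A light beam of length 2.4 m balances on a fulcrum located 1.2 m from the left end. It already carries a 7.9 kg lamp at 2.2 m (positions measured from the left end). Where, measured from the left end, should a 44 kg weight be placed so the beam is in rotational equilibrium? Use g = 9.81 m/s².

Choose the fulcrum (at 1.2 m from the left end) as the axis so the support reaction has zero arm there.
Lamp: 7.9 × 9.81 = 77.5 N down at 2.2 m → arm 1 m, τ = 77.5 × 1 = 77.5 N·m clockwise.
Net moment of existing loads = 77.5 N·m clockwise.
The weight weighs 44 × 9.81 = 431.6 N and must supply an equal counterclockwise moment, so its lever arm about the fulcrum is 77.5 / 431.6 = 0.18 m.
That puts it at 1.2 − 0.18 = 1.02 m from the left end.

x ≈ 1.02 m from the left end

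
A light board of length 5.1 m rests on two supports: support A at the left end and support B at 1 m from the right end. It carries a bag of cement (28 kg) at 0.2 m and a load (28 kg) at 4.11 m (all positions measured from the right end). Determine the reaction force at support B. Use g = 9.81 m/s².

R_B ≈ 395 N

Choose support A as the axis so its reaction then has zero moment arm.
Bag of cement: 28 × 9.81 = 274.7 N down at 0.2 m → arm 4.9 m, τ = 274.7 × 4.9 = 1346 N·m clockwise.
Load: 28 × 9.81 = 274.7 N down at 4.11 m → arm 0.99 m, τ = 274.7 × 0.99 = 272 N·m clockwise.
Net load moment about support A = 1618 N·m clockwise.
Reaction R at support B is upward at 1 m, arm 4.1 m → moment R × 4.1 counterclockwise.
Setting net torque to zero: R × 4.1 = 1618 → R = 395 N.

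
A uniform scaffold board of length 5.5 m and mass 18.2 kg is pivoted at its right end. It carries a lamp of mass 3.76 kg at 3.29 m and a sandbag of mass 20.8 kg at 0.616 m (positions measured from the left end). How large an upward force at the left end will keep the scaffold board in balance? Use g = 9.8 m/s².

F ≈ 285 N

About the right end:
Beam weight: 18.2 × 9.8 = 178.4 N down at 2.75 m → arm 2.75 m, τ = 178.4 × 2.75 = 490.6 N·m counterclockwise.
Lamp: 3.76 × 9.8 = 36.85 N down at 3.29 m → arm 2.21 m, τ = 36.85 × 2.21 = 81.44 N·m counterclockwise.
Sandbag: 20.8 × 9.8 = 203.8 N down at 0.616 m → arm 4.884 m, τ = 203.8 × 4.884 = 995.4 N·m counterclockwise.
Net moment of the loads = 1567 N·m counterclockwise.
The upward force F acts at the left end, arm 5.5 m, giving F × 5.5 clockwise.
Balancing moments: F × 5.5 = 1567, giving F = 1567 / 5.5 = 285 N.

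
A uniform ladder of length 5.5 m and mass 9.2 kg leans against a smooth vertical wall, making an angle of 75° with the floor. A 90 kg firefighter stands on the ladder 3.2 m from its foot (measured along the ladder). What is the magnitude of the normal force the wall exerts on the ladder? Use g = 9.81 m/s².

N_wall ≈ 150 N

Sum moments about the foot of the ladder (the floor normal and friction both act there and drop out).
Ladder weight 9.2×9.81 = 90.25 N acts at 2.75 m along the ladder; its horizontal arm is 2.75·cos75° = 0.7118 m → τ = 64.24 N·m clockwise.
Firefighter: 90×9.81 = 882.9 N at 3.2 m → arm 0.8282 m → τ = 731.2 N·m clockwise.
Wall normal N acts horizontally at the top; its moment arm is the height L sinθ = 5.5·sin75° = 5.313 m, counterclockwise.
Setting net torque to zero: N × 5.313 = 795.4 → N = 150 N.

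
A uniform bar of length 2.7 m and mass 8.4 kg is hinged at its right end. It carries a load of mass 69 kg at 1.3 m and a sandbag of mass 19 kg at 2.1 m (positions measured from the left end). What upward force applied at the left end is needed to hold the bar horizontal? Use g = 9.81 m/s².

Taking torques about the right end:
Beam weight: 8.4 × 9.81 = 82.4 N down at 1.35 m → arm 1.35 m, τ = 82.4 × 1.35 = 111.2 N·m counterclockwise.
Load: 69 × 9.81 = 676.9 N down at 1.3 m → arm 1.4 m, τ = 676.9 × 1.4 = 947.7 N·m counterclockwise.
Sandbag: 19 × 9.81 = 186.4 N down at 2.1 m → arm 0.6 m, τ = 186.4 × 0.6 = 111.8 N·m counterclockwise.
Net moment of the loads = 1171 N·m counterclockwise.
The upward force F acts at the left end, arm 2.7 m, giving F × 2.7 clockwise.
Balancing moments: F × 2.7 = 1171, giving F = 1171 / 2.7 = 434 N.

F ≈ 434 N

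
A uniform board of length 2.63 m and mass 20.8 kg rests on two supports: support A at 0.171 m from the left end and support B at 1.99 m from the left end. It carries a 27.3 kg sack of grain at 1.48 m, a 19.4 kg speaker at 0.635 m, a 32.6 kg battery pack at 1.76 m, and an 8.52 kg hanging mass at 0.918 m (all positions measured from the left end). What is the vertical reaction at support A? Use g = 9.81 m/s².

Choose support B as the axis so its reaction then has zero moment arm.
Beam weight: 20.8 × 9.81 = 204 N down at 1.315 m → arm 0.675 m, τ = 204 × 0.675 = 137.7 N·m counterclockwise.
Sack of grain: 27.3 × 9.81 = 267.8 N down at 1.48 m → arm 0.51 m, τ = 267.8 × 0.51 = 136.6 N·m counterclockwise.
Speaker: 19.4 × 9.81 = 190.3 N down at 0.635 m → arm 1.355 m, τ = 190.3 × 1.355 = 257.9 N·m counterclockwise.
Battery pack: 32.6 × 9.81 = 319.8 N down at 1.76 m → arm 0.23 m, τ = 319.8 × 0.23 = 73.55 N·m counterclockwise.
Hanging mass: 8.52 × 9.81 = 83.58 N down at 0.918 m → arm 1.072 m, τ = 83.58 × 1.072 = 89.6 N·m counterclockwise.
Net load moment about support B = 695.3 N·m counterclockwise.
Reaction R at support A is upward at 0.171 m, arm 1.819 m → moment R × 1.819 clockwise.
Balancing moments: R × 1.819 = 695.3, giving R = 382 N.

R_A ≈ 382 N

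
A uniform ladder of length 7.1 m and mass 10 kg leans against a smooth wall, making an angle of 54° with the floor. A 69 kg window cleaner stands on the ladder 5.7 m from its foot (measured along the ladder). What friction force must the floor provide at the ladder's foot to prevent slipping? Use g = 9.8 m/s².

Take moments about the foot of the ladder.
Ladder weight 10×9.8 = 98 N acts at 3.55 m along the ladder; its horizontal arm is 3.55·cos54° = 2.087 m → τ = 204.5 N·m clockwise.
Window cleaner: 69×9.8 = 676.2 N at 5.7 m → arm 3.35 m → τ = 2265 N·m clockwise.
Wall normal N acts horizontally at the top; its moment arm is the height L sinθ = 7.1·sin54° = 5.744 m, counterclockwise.
Στ = 0 ⇒ N × 5.744 = 2470 ⇒ N = 430 N.
ΣFx = 0: friction at the foot balances the wall's push, so f = N_wall = 430 N.

f ≈ 430 N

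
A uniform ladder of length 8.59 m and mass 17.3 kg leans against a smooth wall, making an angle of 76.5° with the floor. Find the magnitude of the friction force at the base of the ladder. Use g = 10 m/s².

About the foot of the ladder:
Ladder weight 17.3×10 = 173 N acts at 4.295 m along the ladder; its horizontal arm is 4.295·cos76.5° = 1.003 m → τ = 173.5 N·m clockwise.
Wall normal N acts horizontally at the top; its moment arm is the height L sinθ = 8.59·sin76.5° = 8.353 m, counterclockwise.
Στ = 0 ⇒ N × 8.353 = 173.5 ⇒ N = 20.8 N.
ΣFx = 0: friction at the foot balances the wall's push, so f = N_wall = 20.8 N.

f ≈ 20.8 N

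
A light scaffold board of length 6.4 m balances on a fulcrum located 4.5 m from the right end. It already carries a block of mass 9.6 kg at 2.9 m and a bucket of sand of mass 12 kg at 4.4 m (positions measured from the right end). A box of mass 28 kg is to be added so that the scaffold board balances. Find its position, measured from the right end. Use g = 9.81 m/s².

About the fulcrum (at 4.5 m from the right end):
Block: 9.6 × 9.81 = 94.18 N down at 2.9 m → arm 1.6 m, τ = 94.18 × 1.6 = 150.7 N·m clockwise.
Bucket of sand: 12 × 9.81 = 117.7 N down at 4.4 m → arm 0.1 m, τ = 117.7 × 0.1 = 11.77 N·m clockwise.
Net moment of existing loads = 162.5 N·m clockwise.
The box weighs 28 × 9.81 = 274.7 N and must supply an equal counterclockwise moment, so its lever arm about the fulcrum is 162.5 / 274.7 = 0.592 m.
That puts it at 4.5 + 0.592 = 5.09 m from the right end.

x ≈ 5.09 m from the right end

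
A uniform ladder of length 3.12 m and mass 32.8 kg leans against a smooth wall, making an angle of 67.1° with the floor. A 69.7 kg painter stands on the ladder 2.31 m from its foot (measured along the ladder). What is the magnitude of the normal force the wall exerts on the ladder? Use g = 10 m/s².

Choose the foot of the ladder as the axis so the floor normal and friction both act there and drop out.
Ladder weight 32.8×10 = 328 N acts at 1.56 m along the ladder; its horizontal arm is 1.56·cos67.1° = 0.607 m → τ = 199.1 N·m clockwise.
Painter: 69.7×10 = 697 N at 2.31 m → arm 0.8989 m → τ = 626.5 N·m clockwise.
Wall normal N acts horizontally at the top; its moment arm is the height L sinθ = 3.12·sin67.1° = 2.874 m, counterclockwise.
Setting net torque to zero: N × 2.874 = 825.6 → N = 287 N.

N_wall ≈ 287 N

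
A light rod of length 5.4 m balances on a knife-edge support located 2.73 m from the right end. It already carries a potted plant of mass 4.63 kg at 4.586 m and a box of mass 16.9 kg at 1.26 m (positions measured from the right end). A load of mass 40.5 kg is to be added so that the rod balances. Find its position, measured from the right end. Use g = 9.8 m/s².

About the knife-edge support (at 2.73 m from the right end):
Potted plant: 4.63 × 9.8 = 45.37 N down at 4.586 m → arm 1.856 m, τ = 45.37 × 1.856 = 84.21 N·m counterclockwise.
Box: 16.9 × 9.8 = 165.6 N down at 1.26 m → arm 1.47 m, τ = 165.6 × 1.47 = 243.4 N·m clockwise.
Net moment of existing loads = 159.2 N·m clockwise.
The load weighs 40.5 × 9.8 = 396.9 N and must supply an equal counterclockwise moment, so its lever arm about the knife-edge support is 159.2 / 396.9 = 0.401 m.
That puts it at 2.73 + 0.401 = 3.13 m from the right end.

x ≈ 3.13 m from the right end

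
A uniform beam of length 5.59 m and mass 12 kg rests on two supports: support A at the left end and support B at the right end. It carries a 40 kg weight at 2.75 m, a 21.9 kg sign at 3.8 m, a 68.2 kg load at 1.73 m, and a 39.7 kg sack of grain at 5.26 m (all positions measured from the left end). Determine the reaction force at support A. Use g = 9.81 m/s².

R_A ≈ 812 N

About support B:
Beam weight: 12 × 9.81 = 117.7 N down at 2.795 m → arm 2.795 m, τ = 117.7 × 2.795 = 329 N·m counterclockwise.
Weight: 40 × 9.81 = 392.4 N down at 2.75 m → arm 2.84 m, τ = 392.4 × 2.84 = 1114 N·m counterclockwise.
Sign: 21.9 × 9.81 = 214.8 N down at 3.8 m → arm 1.79 m, τ = 214.8 × 1.79 = 384.5 N·m counterclockwise.
Load: 68.2 × 9.81 = 669 N down at 1.73 m → arm 3.86 m, τ = 669 × 3.86 = 2582 N·m counterclockwise.
Sack of grain: 39.7 × 9.81 = 389.5 N down at 5.26 m → arm 0.33 m, τ = 389.5 × 0.33 = 128.5 N·m counterclockwise.
Net load moment about support B = 4538 N·m counterclockwise.
Reaction R at support A is upward at 0 m, arm 5.59 m → moment R × 5.59 clockwise.
Setting net torque to zero: R × 5.59 = 4538 → R = 812 N.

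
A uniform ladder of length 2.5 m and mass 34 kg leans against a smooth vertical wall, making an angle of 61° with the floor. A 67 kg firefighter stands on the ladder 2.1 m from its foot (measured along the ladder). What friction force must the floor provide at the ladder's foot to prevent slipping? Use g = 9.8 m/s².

f ≈ 398 N

Choose the foot of the ladder as the axis so the floor normal and friction both act there and drop out.
Ladder weight 34×9.8 = 333.2 N acts at 1.25 m along the ladder; its horizontal arm is 1.25·cos61° = 0.606 m → τ = 201.9 N·m clockwise.
Firefighter: 67×9.8 = 656.6 N at 2.1 m → arm 1.018 m → τ = 668.4 N·m clockwise.
Wall normal N acts horizontally at the top; its moment arm is the height L sinθ = 2.5·sin61° = 2.187 m, counterclockwise.
For rotational equilibrium, N × 2.187 = 870.3, so N = 398 N.
ΣFx = 0: friction at the foot balances the wall's push, so f = N_wall = 398 N.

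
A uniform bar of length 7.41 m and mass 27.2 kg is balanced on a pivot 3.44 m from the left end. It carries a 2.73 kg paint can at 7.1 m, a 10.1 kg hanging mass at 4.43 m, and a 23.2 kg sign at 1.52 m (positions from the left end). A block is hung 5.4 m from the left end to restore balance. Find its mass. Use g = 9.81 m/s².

About the pivot (at 3.44 m from the left end):
Beam weight: 27.2 × 9.81 = 266.8 N down at 3.705 m → arm 0.265 m, τ = 266.8 × 0.265 = 70.7 N·m clockwise.
Paint can: 2.73 × 9.81 = 26.78 N down at 7.1 m → arm 3.66 m, τ = 26.78 × 3.66 = 98.01 N·m clockwise.
Hanging mass: 10.1 × 9.81 = 99.08 N down at 4.43 m → arm 0.99 m, τ = 99.08 × 0.99 = 98.09 N·m clockwise.
Sign: 23.2 × 9.81 = 227.6 N down at 1.52 m → arm 1.92 m, τ = 227.6 × 1.92 = 437 N·m counterclockwise.
Net moment of known loads = 170.2 N·m counterclockwise.
An unknown mass m at 5.4 m has arm 1.96 m; its moment is m·g·1.96 clockwise.
Setting net torque to zero: m × 9.81 × 1.96 = 170.2 → m = 170.2 / (9.81 × 1.96) = 8.85 kg.

m ≈ 8.85 kg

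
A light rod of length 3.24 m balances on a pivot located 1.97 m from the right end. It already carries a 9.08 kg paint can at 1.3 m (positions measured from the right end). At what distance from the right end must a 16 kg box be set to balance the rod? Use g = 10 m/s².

Sum moments about the pivot (at 1.97 m from the right end) (the support reaction has zero arm there).
Paint can: 9.08 × 10 = 90.8 N down at 1.3 m → arm 0.67 m, τ = 90.8 × 0.67 = 60.84 N·m clockwise.
Net moment of existing loads = 60.84 N·m clockwise.
The box weighs 16 × 10 = 160 N and must supply an equal counterclockwise moment, so its lever arm about the pivot is 60.84 / 160 = 0.38 m.
That puts it at 1.97 + 0.38 = 2.35 m from the right end.

x ≈ 2.35 m from the right end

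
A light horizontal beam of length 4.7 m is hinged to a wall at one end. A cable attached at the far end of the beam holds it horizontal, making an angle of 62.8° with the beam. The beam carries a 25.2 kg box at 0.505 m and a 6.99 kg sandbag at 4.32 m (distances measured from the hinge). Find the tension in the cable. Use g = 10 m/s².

Choose the hinge as the axis so the unknown hinge reaction has zero arm there.
Box: 25.2 × 10 = 252 N down at 0.505 m → arm 0.505 m, τ = 252 × 0.505 = 127.3 N·m clockwise.
Sandbag: 6.99 × 10 = 69.9 N down at 4.32 m → arm 4.32 m, τ = 69.9 × 4.32 = 302 N·m clockwise.
Total clockwise load moment = 429.3 N·m.
The cable tension T acts at 4.7 m; only its component perpendicular to the beam, T sinθ, produces torque. sin 62.8° = 0.8894.
Στ = 0 ⇒ T × 4.7 × 0.8894 = 429.3 ⇒ T = 429.3 / 4.18 = 103 N.

T ≈ 103 N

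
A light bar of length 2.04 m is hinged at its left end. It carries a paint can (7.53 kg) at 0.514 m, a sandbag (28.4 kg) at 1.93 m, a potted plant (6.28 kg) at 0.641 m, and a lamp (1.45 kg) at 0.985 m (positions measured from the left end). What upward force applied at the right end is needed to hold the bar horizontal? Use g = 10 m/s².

F ≈ 314 N

Choose the left end as the axis so the unknown pivot reaction has zero arm there.
Paint can: 7.53 × 10 = 75.3 N down at 0.514 m → arm 0.514 m, τ = 75.3 × 0.514 = 38.7 N·m clockwise.
Sandbag: 28.4 × 10 = 284 N down at 1.93 m → arm 1.93 m, τ = 284 × 1.93 = 548.1 N·m clockwise.
Potted plant: 6.28 × 10 = 62.8 N down at 0.641 m → arm 0.641 m, τ = 62.8 × 0.641 = 40.25 N·m clockwise.
Lamp: 1.45 × 10 = 14.5 N down at 0.985 m → arm 0.985 m, τ = 14.5 × 0.985 = 14.28 N·m clockwise.
Net moment of the loads = 641.3 N·m clockwise.
The upward force F acts at the right end, arm 2.04 m, giving F × 2.04 counterclockwise.
Στ = 0 ⇒ F × 2.04 = 641.3 ⇒ F = 641.3 / 2.04 = 314 N.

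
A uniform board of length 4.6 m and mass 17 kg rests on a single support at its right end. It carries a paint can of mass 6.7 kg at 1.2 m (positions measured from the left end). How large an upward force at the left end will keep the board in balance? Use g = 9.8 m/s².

F ≈ 132 N

Sum moments about the right end (the unknown pivot reaction has zero arm there).
Beam weight: 17 × 9.8 = 166.6 N down at 2.3 m → arm 2.3 m, τ = 166.6 × 2.3 = 383.2 N·m counterclockwise.
Paint can: 6.7 × 9.8 = 65.66 N down at 1.2 m → arm 3.4 m, τ = 65.66 × 3.4 = 223.2 N·m counterclockwise.
Net moment of the loads = 606.4 N·m counterclockwise.
The upward force F acts at the left end, arm 4.6 m, giving F × 4.6 clockwise.
Setting net torque to zero: F × 4.6 = 606.4 → F = 606.4 / 4.6 = 132 N.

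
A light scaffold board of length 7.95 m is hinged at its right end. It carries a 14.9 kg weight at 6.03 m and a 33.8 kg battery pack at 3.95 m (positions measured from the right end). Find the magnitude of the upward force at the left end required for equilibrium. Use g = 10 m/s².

Sum moments about the right end (the unknown pivot reaction has zero arm there).
Weight: 14.9 × 10 = 149 N down at 6.03 m → arm 6.03 m, τ = 149 × 6.03 = 898.5 N·m counterclockwise.
Battery pack: 33.8 × 10 = 338 N down at 3.95 m → arm 3.95 m, τ = 338 × 3.95 = 1335 N·m counterclockwise.
Net moment of the loads = 2234 N·m counterclockwise.
The upward force F acts at the left end, arm 7.95 m, giving F × 7.95 clockwise.
Στ = 0 ⇒ F × 7.95 = 2234 ⇒ F = 2234 / 7.95 = 281 N.

F ≈ 281 N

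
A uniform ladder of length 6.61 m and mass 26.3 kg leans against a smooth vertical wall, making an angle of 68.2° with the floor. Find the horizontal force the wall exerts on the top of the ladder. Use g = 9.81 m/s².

Choose the foot of the ladder as the axis so the floor normal and friction both act there and drop out.
Ladder weight 26.3×9.81 = 258 N acts at 3.305 m along the ladder; its horizontal arm is 3.305·cos68.2° = 1.227 m → τ = 316.6 N·m clockwise.
Wall normal N acts horizontally at the top; its moment arm is the height L sinθ = 6.61·sin68.2° = 6.137 m, counterclockwise.
Balancing moments: N × 6.137 = 316.6, giving N = 51.6 N.

N_wall ≈ 51.6 N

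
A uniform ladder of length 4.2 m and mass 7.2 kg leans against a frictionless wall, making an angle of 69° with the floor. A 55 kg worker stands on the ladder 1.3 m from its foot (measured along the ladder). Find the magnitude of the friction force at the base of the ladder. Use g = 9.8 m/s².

f ≈ 77.6 N

About the foot of the ladder:
Ladder weight 7.2×9.8 = 70.56 N acts at 2.1 m along the ladder; its horizontal arm is 2.1·cos69° = 0.7526 m → τ = 53.1 N·m clockwise.
Worker: 55×9.8 = 539 N at 1.3 m → arm 0.4659 m → τ = 251.1 N·m clockwise.
Wall normal N acts horizontally at the top; its moment arm is the height L sinθ = 4.2·sin69° = 3.921 m, counterclockwise.
Balancing moments: N × 3.921 = 304.2, giving N = 77.6 N.
ΣFx = 0: friction at the foot balances the wall's push, so f = N_wall = 77.6 N.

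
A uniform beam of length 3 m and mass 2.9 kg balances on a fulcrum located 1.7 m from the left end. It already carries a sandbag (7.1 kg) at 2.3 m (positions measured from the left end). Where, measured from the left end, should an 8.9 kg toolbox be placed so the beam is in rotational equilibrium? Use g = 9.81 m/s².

Take moments about the fulcrum (at 1.7 m from the left end).
Beam weight: 2.9 × 9.81 = 28.45 N down at 1.5 m → arm 0.2 m, τ = 28.45 × 0.2 = 5.69 N·m counterclockwise.
Sandbag: 7.1 × 9.81 = 69.65 N down at 2.3 m → arm 0.6 m, τ = 69.65 × 0.6 = 41.79 N·m clockwise.
Net moment of existing loads = 36.1 N·m clockwise.
The toolbox weighs 8.9 × 9.81 = 87.31 N and must supply an equal counterclockwise moment, so its lever arm about the fulcrum is 36.1 / 87.31 = 0.413 m.
That puts it at 1.7 − 0.413 = 1.29 m from the left end.

x ≈ 1.29 m from the left end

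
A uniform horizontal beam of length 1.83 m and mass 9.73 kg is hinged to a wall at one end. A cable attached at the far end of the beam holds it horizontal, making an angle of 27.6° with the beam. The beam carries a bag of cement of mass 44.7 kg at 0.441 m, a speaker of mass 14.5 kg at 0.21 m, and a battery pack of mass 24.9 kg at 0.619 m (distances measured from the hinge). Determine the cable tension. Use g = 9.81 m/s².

T ≈ 545 N

Choose the hinge as the axis so the unknown hinge reaction has zero arm there.
Beam weight: 9.73 × 9.81 = 95.45 N down at 0.915 m → arm 0.915 m, τ = 95.45 × 0.915 = 87.34 N·m clockwise.
Bag of cement: 44.7 × 9.81 = 438.5 N down at 0.441 m → arm 0.441 m, τ = 438.5 × 0.441 = 193.4 N·m clockwise.
Speaker: 14.5 × 9.81 = 142.2 N down at 0.21 m → arm 0.21 m, τ = 142.2 × 0.21 = 29.86 N·m clockwise.
Battery pack: 24.9 × 9.81 = 244.3 N down at 0.619 m → arm 0.619 m, τ = 244.3 × 0.619 = 151.2 N·m clockwise.
Total clockwise load moment = 461.8 N·m.
The cable tension T acts at 1.83 m; only its component perpendicular to the beam, T sinθ, produces torque. sin 27.6° = 0.4633.
For rotational equilibrium, T × 1.83 × 0.4633 = 461.8, so T = 461.8 / 0.8478 = 545 N.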